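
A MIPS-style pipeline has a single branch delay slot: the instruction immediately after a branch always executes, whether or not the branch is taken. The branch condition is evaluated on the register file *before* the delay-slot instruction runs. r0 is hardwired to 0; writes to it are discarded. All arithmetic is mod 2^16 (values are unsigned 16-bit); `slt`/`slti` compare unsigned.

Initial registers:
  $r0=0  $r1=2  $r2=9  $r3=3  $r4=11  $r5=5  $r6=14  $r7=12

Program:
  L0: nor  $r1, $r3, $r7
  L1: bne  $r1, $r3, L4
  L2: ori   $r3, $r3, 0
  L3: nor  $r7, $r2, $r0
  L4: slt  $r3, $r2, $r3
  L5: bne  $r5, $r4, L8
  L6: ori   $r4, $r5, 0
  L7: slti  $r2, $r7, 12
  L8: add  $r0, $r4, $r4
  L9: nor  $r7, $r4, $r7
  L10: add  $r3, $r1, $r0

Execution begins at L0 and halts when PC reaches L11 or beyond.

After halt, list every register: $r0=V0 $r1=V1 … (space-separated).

$r0=0 $r1=65520 $r2=9 $r3=65520 $r4=5 $r5=5 $r6=14 $r7=65522

  step pc=0: nor  $r1, $r3, $r7  regs=(0,65520,9,3,11,5,14,12)
  step pc=1: bne  $r1, $r3, L4  cond=T  regs=(0,65520,9,3,11,5,14,12)
  step pc=2: ori   $r3, $r3, 0  regs=(0,65520,9,3,11,5,14,12)
  step pc=4: slt  $r3, $r2, $r3  regs=(0,65520,9,0,11,5,14,12)
  step pc=5: bne  $r5, $r4, L8  cond=T  regs=(0,65520,9,0,11,5,14,12)
  step pc=6: ori   $r4, $r5, 0  regs=(0,65520,9,0,5,5,14,12)
  step pc=8: add  $r0, $r4, $r4  regs=(0,65520,9,0,5,5,14,12)
  step pc=9: nor  $r7, $r4, $r7  regs=(0,65520,9,0,5,5,14,65522)
  step pc=10: add  $r3, $r1, $r0  regs=(0,65520,9,65520,5,5,14,65522)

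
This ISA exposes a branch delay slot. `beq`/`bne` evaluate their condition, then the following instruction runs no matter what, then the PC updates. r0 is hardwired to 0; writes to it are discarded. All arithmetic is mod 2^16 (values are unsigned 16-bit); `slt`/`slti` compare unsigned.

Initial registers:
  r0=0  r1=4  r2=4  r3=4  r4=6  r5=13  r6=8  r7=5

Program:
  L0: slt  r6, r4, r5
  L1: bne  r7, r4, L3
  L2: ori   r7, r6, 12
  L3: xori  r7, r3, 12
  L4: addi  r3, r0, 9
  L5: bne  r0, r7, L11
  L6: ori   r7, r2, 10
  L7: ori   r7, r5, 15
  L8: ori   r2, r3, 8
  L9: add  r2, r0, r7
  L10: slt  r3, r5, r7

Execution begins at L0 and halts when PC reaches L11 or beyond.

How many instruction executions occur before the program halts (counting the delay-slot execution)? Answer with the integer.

  step pc=0: slt  r6, r4, r5  regs=(0,4,4,4,6,13,1,5)
  step pc=1: bne  r7, r4, L3  cond=T  regs=(0,4,4,4,6,13,1,5)
  step pc=2: ori   r7, r6, 12  regs=(0,4,4,4,6,13,1,13)
  step pc=3: xori  r7, r3, 12  regs=(0,4,4,4,6,13,1,8)
  step pc=4: addi  r3, r0, 9  regs=(0,4,4,9,6,13,1,8)
  step pc=5: bne  r0, r7, L11  cond=T  regs=(0,4,4,9,6,13,1,8)
  step pc=6: ori   r7, r2, 10  regs=(0,4,4,9,6,13,1,14)

7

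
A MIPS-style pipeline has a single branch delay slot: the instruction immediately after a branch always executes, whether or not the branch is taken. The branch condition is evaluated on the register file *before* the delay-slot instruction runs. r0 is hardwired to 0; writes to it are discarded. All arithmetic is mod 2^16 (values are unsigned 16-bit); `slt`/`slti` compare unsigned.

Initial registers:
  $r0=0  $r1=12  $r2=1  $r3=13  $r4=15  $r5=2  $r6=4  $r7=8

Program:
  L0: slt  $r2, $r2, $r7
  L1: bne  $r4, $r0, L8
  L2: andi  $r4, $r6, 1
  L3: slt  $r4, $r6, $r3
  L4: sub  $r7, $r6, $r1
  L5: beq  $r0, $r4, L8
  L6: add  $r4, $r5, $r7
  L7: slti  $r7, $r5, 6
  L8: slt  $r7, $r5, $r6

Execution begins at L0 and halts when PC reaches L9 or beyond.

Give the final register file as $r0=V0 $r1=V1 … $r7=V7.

#0 slt  $r2, $r2, $r7 ; 0/12/1/13/15/2/4/8
#1 bne  $r4, $r0, L8 ; 0/12/1/13/15/2/4/8 ; →target
#2 andi  $r4, $r6, 1 ; 0/12/1/13/0/2/4/8
#8 slt  $r7, $r5, $r6 ; 0/12/1/13/0/2/4/1

$r0=0 $r1=12 $r2=1 $r3=13 $r4=0 $r5=2 $r6=4 $r7=1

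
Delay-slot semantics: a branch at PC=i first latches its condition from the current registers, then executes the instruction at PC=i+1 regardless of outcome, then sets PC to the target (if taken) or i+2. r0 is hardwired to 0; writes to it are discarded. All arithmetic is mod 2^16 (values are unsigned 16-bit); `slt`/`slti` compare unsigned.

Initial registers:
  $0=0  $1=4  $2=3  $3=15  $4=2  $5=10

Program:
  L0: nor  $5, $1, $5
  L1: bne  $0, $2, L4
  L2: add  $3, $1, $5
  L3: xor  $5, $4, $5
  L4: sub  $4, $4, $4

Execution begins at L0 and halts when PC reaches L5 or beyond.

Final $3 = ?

65525

[0] nor  $5, $1, $5  →  {$0:0, $1:4, $2:3, $3:15, $4:2, $5:65521}
[1] bne  $0, $2, L4  →  {$0:0, $1:4, $2:3, $3:15, $4:2, $5:65521}  ⟨branch taken⟩
[2] add  $3, $1, $5  →  {$0:0, $1:4, $2:3, $3:65525, $4:2, $5:65521}
[4] sub  $4, $4, $4  →  {$0:0, $1:4, $2:3, $3:65525, $4:0, $5:65521}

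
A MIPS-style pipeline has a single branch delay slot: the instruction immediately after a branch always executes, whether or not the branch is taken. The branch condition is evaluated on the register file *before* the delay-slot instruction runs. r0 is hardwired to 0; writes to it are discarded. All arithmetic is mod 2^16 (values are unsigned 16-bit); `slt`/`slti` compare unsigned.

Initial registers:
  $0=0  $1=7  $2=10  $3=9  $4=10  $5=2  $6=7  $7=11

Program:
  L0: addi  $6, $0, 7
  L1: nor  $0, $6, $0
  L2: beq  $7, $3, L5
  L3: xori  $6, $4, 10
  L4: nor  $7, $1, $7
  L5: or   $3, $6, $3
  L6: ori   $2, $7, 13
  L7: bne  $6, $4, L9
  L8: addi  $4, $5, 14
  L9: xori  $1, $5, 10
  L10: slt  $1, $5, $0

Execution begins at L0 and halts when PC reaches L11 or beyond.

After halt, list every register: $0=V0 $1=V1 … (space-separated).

#0 addi  $6, $0, 7 ; 0/7/10/9/10/2/7/11
#1 nor  $0, $6, $0 ; 0/7/10/9/10/2/7/11
#2 beq  $7, $3, L5 ; 0/7/10/9/10/2/7/11 ; →fallthru
#3 xori  $6, $4, 10 ; 0/7/10/9/10/2/0/11
#4 nor  $7, $1, $7 ; 0/7/10/9/10/2/0/65520
#5 or   $3, $6, $3 ; 0/7/10/9/10/2/0/65520
#6 ori   $2, $7, 13 ; 0/7/65533/9/10/2/0/65520
#7 bne  $6, $4, L9 ; 0/7/65533/9/10/2/0/65520 ; →target
#8 addi  $4, $5, 14 ; 0/7/65533/9/16/2/0/65520
#9 xori  $1, $5, 10 ; 0/8/65533/9/16/2/0/65520
#10 slt  $1, $5, $0 ; 0/0/65533/9/16/2/0/65520

$0=0 $1=0 $2=65533 $3=9 $4=16 $5=2 $6=0 $7=65520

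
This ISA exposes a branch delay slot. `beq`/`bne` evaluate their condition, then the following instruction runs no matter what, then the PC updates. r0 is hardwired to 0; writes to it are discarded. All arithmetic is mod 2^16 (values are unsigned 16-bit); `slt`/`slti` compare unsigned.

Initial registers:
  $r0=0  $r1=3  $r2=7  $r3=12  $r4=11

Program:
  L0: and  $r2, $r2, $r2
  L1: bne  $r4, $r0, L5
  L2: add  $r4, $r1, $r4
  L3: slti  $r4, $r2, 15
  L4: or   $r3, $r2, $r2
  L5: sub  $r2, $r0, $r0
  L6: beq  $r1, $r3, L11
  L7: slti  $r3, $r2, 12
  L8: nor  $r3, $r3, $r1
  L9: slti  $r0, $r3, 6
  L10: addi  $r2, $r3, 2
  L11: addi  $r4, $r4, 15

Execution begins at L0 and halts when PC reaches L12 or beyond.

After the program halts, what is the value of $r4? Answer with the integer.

29

[0] and  $r2, $r2, $r2  →  {$r0:0, $r1:3, $r2:7, $r3:12, $r4:11}
[1] bne  $r4, $r0, L5  →  {$r0:0, $r1:3, $r2:7, $r3:12, $r4:11}  ⟨branch taken⟩
[2] add  $r4, $r1, $r4  →  {$r0:0, $r1:3, $r2:7, $r3:12, $r4:14}
[5] sub  $r2, $r0, $r0  →  {$r0:0, $r1:3, $r2:0, $r3:12, $r4:14}
[6] beq  $r1, $r3, L11  →  {$r0:0, $r1:3, $r2:0, $r3:12, $r4:14}  ⟨branch fallthrough⟩
[7] slti  $r3, $r2, 12  →  {$r0:0, $r1:3, $r2:0, $r3:1, $r4:14}
[8] nor  $r3, $r3, $r1  →  {$r0:0, $r1:3, $r2:0, $r3:65532, $r4:14}
[9] slti  $r0, $r3, 6  →  {$r0:0, $r1:3, $r2:0, $r3:65532, $r4:14}
[10] addi  $r2, $r3, 2  →  {$r0:0, $r1:3, $r2:65534, $r3:65532, $r4:14}
[11] addi  $r4, $r4, 15  →  {$r0:0, $r1:3, $r2:65534, $r3:65532, $r4:29}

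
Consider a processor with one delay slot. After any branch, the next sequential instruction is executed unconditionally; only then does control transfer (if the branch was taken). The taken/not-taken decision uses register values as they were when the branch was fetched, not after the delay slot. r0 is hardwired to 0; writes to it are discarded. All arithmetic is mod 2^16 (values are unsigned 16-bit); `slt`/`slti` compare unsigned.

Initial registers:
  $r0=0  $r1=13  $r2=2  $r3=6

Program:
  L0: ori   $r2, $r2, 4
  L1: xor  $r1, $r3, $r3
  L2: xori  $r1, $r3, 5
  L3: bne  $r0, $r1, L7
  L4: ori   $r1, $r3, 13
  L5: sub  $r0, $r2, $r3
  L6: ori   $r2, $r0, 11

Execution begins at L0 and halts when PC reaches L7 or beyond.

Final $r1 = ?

15

PC=0  ori   $r2, $r2, 4      | $r0=0 $r1=13 $r2=6 $r3=6
PC=1  xor  $r1, $r3, $r3     | $r0=0 $r1=0 $r2=6 $r3=6
PC=2  xori  $r1, $r3, 5      | $r0=0 $r1=3 $r2=6 $r3=6
PC=3  bne  $r0, $r1, L7      | $r0=0 $r1=3 $r2=6 $r3=6  [TAKEN]
PC=4  ori   $r1, $r3, 13     | $r0=0 $r1=15 $r2=6 $r3=6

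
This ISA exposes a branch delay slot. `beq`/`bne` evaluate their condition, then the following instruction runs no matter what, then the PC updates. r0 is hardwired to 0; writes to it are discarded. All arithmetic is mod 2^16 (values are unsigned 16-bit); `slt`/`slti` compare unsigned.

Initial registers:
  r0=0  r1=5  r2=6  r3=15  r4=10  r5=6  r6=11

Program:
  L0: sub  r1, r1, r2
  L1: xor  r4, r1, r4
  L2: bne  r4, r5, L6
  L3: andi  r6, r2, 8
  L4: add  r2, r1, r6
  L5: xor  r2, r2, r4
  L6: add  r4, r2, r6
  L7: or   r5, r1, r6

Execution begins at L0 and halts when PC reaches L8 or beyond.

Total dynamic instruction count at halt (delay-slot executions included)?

  step pc=0: sub  r1, r1, r2  regs=(0,65535,6,15,10,6,11)
  step pc=1: xor  r4, r1, r4  regs=(0,65535,6,15,65525,6,11)
  step pc=2: bne  r4, r5, L6  cond=T  regs=(0,65535,6,15,65525,6,11)
  step pc=3: andi  r6, r2, 8  regs=(0,65535,6,15,65525,6,0)
  step pc=6: add  r4, r2, r6  regs=(0,65535,6,15,6,6,0)
  step pc=7: or   r5, r1, r6  regs=(0,65535,6,15,6,65535,0)

6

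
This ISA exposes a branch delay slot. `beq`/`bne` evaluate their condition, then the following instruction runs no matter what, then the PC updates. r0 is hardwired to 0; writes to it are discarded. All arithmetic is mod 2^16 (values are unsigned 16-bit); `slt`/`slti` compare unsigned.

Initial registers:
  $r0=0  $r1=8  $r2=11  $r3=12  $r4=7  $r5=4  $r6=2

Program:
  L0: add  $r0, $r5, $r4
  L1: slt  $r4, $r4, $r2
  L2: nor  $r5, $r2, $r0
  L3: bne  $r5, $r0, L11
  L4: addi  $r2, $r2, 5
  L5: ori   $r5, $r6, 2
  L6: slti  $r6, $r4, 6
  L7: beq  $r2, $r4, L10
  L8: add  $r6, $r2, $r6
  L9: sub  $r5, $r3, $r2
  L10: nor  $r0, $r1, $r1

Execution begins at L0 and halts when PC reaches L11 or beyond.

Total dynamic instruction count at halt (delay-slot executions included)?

5

#0 add  $r0, $r5, $r4 ; 0/8/11/12/7/4/2
#1 slt  $r4, $r4, $r2 ; 0/8/11/12/1/4/2
#2 nor  $r5, $r2, $r0 ; 0/8/11/12/1/65524/2
#3 bne  $r5, $r0, L11 ; 0/8/11/12/1/65524/2 ; →target
#4 addi  $r2, $r2, 5 ; 0/8/16/12/1/65524/2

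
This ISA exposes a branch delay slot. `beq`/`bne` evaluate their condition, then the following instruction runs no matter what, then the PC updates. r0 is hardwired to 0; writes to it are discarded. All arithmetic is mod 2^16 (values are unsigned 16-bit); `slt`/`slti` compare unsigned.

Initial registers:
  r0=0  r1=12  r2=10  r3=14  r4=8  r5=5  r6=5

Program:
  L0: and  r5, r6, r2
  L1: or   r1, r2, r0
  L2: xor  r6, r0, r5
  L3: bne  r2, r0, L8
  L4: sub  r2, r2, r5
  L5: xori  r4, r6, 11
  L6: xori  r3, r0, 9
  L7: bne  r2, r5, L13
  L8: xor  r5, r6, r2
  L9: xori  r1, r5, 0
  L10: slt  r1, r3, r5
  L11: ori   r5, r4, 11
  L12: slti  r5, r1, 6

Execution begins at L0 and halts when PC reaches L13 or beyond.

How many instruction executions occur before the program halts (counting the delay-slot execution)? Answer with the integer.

10

PC=0  and  r5, r6, r2        | r0=0 r1=12 r2=10 r3=14 r4=8 r5=0 r6=5
PC=1  or   r1, r2, r0        | r0=0 r1=10 r2=10 r3=14 r4=8 r5=0 r6=5
PC=2  xor  r6, r0, r5        | r0=0 r1=10 r2=10 r3=14 r4=8 r5=0 r6=0
PC=3  bne  r2, r0, L8        | r0=0 r1=10 r2=10 r3=14 r4=8 r5=0 r6=0  [TAKEN]
PC=4  sub  r2, r2, r5        | r0=0 r1=10 r2=10 r3=14 r4=8 r5=0 r6=0
PC=8  xor  r5, r6, r2        | r0=0 r1=10 r2=10 r3=14 r4=8 r5=10 r6=0
PC=9  xori  r1, r5, 0        | r0=0 r1=10 r2=10 r3=14 r4=8 r5=10 r6=0
PC=10 slt  r1, r3, r5        | r0=0 r1=0 r2=10 r3=14 r4=8 r5=10 r6=0
PC=11 ori   r5, r4, 11       | r0=0 r1=0 r2=10 r3=14 r4=8 r5=11 r6=0
PC=12 slti  r5, r1, 6        | r0=0 r1=0 r2=10 r3=14 r4=8 r5=1 r6=0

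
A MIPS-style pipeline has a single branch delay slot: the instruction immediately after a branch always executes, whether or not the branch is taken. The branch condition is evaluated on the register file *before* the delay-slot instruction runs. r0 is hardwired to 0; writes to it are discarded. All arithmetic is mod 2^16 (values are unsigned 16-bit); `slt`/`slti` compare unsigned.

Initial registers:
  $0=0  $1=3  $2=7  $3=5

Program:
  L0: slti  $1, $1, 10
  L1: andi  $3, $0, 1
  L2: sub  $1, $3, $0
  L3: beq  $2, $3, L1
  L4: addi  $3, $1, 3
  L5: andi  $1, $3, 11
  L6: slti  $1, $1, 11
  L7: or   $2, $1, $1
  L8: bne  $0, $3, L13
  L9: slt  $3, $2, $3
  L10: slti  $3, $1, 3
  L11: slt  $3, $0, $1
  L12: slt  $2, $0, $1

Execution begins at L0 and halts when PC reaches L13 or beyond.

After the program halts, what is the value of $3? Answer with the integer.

  step pc=0: slti  $1, $1, 10  regs=(0,1,7,5)
  step pc=1: andi  $3, $0, 1  regs=(0,1,7,0)
  step pc=2: sub  $1, $3, $0  regs=(0,0,7,0)
  step pc=3: beq  $2, $3, L1  cond=F  regs=(0,0,7,0)
  step pc=4: addi  $3, $1, 3  regs=(0,0,7,3)
  step pc=5: andi  $1, $3, 11  regs=(0,3,7,3)
  step pc=6: slti  $1, $1, 11  regs=(0,1,7,3)
  step pc=7: or   $2, $1, $1  regs=(0,1,1,3)
  step pc=8: bne  $0, $3, L13  cond=T  regs=(0,1,1,3)
  step pc=9: slt  $3, $2, $3  regs=(0,1,1,1)

1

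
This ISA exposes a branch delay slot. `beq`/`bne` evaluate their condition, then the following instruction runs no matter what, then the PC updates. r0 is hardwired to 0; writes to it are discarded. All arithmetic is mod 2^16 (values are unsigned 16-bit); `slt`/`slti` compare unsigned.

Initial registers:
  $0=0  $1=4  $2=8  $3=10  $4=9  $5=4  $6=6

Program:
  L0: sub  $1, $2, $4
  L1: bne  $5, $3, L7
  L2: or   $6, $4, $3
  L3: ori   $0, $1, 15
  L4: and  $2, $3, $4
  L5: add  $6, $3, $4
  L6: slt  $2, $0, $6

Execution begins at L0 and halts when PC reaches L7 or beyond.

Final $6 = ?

  step pc=0: sub  $1, $2, $4  regs=(0,65535,8,10,9,4,6)
  step pc=1: bne  $5, $3, L7  cond=T  regs=(0,65535,8,10,9,4,6)
  step pc=2: or   $6, $4, $3  regs=(0,65535,8,10,9,4,11)

11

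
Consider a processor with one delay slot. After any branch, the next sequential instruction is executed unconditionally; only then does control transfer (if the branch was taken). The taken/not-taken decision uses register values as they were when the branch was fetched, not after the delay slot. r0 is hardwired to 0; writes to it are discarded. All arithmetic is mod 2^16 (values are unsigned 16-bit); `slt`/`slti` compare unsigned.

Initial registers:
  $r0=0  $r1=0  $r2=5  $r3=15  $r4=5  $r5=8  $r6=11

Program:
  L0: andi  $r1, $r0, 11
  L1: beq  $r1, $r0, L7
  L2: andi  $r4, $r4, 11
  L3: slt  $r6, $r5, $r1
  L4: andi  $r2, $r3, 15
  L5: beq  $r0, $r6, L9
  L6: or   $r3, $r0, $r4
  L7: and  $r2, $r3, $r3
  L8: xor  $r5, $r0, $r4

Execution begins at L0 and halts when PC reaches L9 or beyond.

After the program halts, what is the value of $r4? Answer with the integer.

1

  step pc=0: andi  $r1, $r0, 11  regs=(0,0,5,15,5,8,11)
  step pc=1: beq  $r1, $r0, L7  cond=T  regs=(0,0,5,15,5,8,11)
  step pc=2: andi  $r4, $r4, 11  regs=(0,0,5,15,1,8,11)
  step pc=7: and  $r2, $r3, $r3  regs=(0,0,15,15,1,8,11)
  step pc=8: xor  $r5, $r0, $r4  regs=(0,0,15,15,1,1,11)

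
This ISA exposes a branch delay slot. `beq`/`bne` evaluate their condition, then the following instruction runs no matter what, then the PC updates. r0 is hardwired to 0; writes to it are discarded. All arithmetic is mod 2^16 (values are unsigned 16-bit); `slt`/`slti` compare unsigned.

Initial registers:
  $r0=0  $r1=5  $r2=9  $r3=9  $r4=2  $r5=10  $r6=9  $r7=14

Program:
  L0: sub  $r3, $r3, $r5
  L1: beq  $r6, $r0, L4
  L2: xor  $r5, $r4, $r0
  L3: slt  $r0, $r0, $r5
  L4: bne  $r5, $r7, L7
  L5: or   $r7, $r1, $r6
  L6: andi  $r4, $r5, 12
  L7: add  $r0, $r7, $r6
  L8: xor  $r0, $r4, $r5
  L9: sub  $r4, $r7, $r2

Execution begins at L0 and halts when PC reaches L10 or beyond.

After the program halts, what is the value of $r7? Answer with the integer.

#0 sub  $r3, $r3, $r5 ; 0/5/9/65535/2/10/9/14
#1 beq  $r6, $r0, L4 ; 0/5/9/65535/2/10/9/14 ; →fallthru
#2 xor  $r5, $r4, $r0 ; 0/5/9/65535/2/2/9/14
#3 slt  $r0, $r0, $r5 ; 0/5/9/65535/2/2/9/14
#4 bne  $r5, $r7, L7 ; 0/5/9/65535/2/2/9/14 ; →target
#5 or   $r7, $r1, $r6 ; 0/5/9/65535/2/2/9/13
#7 add  $r0, $r7, $r6 ; 0/5/9/65535/2/2/9/13
#8 xor  $r0, $r4, $r5 ; 0/5/9/65535/2/2/9/13
#9 sub  $r4, $r7, $r2 ; 0/5/9/65535/4/2/9/13

13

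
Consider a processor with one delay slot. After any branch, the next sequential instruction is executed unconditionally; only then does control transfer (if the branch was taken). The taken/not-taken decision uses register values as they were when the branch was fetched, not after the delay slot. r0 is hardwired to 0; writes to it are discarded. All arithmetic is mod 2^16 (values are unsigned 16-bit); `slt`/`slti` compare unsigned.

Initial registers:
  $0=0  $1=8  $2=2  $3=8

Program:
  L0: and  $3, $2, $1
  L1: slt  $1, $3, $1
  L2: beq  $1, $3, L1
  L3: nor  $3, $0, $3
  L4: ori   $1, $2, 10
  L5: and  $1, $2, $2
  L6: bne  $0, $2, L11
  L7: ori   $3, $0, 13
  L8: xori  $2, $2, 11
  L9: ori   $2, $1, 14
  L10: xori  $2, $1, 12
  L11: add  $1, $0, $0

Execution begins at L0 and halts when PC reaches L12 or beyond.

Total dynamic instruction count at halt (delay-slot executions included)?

  step pc=0: and  $3, $2, $1  regs=(0,8,2,0)
  step pc=1: slt  $1, $3, $1  regs=(0,1,2,0)
  step pc=2: beq  $1, $3, L1  cond=F  regs=(0,1,2,0)
  step pc=3: nor  $3, $0, $3  regs=(0,1,2,65535)
  step pc=4: ori   $1, $2, 10  regs=(0,10,2,65535)
  step pc=5: and  $1, $2, $2  regs=(0,2,2,65535)
  step pc=6: bne  $0, $2, L11  cond=T  regs=(0,2,2,65535)
  step pc=7: ori   $3, $0, 13  regs=(0,2,2,13)
  step pc=11: add  $1, $0, $0  regs=(0,0,2,13)

9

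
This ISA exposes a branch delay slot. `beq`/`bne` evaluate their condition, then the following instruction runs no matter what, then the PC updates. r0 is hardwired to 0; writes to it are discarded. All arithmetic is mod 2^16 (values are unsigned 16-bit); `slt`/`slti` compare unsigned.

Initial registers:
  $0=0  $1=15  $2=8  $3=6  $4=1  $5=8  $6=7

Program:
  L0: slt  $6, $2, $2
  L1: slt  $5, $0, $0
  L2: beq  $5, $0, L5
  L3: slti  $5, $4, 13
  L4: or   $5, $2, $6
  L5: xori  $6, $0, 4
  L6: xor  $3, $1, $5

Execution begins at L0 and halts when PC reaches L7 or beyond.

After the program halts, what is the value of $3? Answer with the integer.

#0 slt  $6, $2, $2 ; 0/15/8/6/1/8/0
#1 slt  $5, $0, $0 ; 0/15/8/6/1/0/0
#2 beq  $5, $0, L5 ; 0/15/8/6/1/0/0 ; →target
#3 slti  $5, $4, 13 ; 0/15/8/6/1/1/0
#5 xori  $6, $0, 4 ; 0/15/8/6/1/1/4
#6 xor  $3, $1, $5 ; 0/15/8/14/1/1/4

14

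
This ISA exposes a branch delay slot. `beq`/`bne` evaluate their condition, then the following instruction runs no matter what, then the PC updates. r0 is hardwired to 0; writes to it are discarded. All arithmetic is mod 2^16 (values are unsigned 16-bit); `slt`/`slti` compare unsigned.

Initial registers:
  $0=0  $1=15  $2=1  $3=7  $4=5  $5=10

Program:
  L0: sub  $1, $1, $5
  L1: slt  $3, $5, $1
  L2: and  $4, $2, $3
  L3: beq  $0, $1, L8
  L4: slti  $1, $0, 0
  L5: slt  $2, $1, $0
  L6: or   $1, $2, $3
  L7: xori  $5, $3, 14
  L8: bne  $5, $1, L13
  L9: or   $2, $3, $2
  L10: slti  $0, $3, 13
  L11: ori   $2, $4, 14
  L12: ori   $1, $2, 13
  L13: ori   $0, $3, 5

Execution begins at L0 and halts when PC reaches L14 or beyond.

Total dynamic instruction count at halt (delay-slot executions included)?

[0] sub  $1, $1, $5  →  {$0:0, $1:5, $2:1, $3:7, $4:5, $5:10}
[1] slt  $3, $5, $1  →  {$0:0, $1:5, $2:1, $3:0, $4:5, $5:10}
[2] and  $4, $2, $3  →  {$0:0, $1:5, $2:1, $3:0, $4:0, $5:10}
[3] beq  $0, $1, L8  →  {$0:0, $1:5, $2:1, $3:0, $4:0, $5:10}  ⟨branch fallthrough⟩
[4] slti  $1, $0, 0  →  {$0:0, $1:0, $2:1, $3:0, $4:0, $5:10}
[5] slt  $2, $1, $0  →  {$0:0, $1:0, $2:0, $3:0, $4:0, $5:10}
[6] or   $1, $2, $3  →  {$0:0, $1:0, $2:0, $3:0, $4:0, $5:10}
[7] xori  $5, $3, 14  →  {$0:0, $1:0, $2:0, $3:0, $4:0, $5:14}
[8] bne  $5, $1, L13  →  {$0:0, $1:0, $2:0, $3:0, $4:0, $5:14}  ⟨branch taken⟩
[9] or   $2, $3, $2  →  {$0:0, $1:0, $2:0, $3:0, $4:0, $5:14}
[13] ori   $0, $3, 5  →  {$0:0, $1:0, $2:0, $3:0, $4:0, $5:14}

11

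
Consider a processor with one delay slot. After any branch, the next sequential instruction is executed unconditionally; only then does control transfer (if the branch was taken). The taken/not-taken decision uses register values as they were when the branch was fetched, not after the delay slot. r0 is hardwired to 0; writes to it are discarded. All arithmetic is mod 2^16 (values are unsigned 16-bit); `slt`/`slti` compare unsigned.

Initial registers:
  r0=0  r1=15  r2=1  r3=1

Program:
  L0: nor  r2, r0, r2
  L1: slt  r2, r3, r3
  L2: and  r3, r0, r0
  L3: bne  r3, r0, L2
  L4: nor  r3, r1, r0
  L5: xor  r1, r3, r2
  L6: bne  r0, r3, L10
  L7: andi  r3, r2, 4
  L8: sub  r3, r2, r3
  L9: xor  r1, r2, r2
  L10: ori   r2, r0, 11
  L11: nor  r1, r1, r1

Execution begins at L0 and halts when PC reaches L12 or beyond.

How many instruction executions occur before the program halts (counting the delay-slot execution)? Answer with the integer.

10

PC=0  nor  r2, r0, r2        | r0=0 r1=15 r2=65534 r3=1
PC=1  slt  r2, r3, r3        | r0=0 r1=15 r2=0 r3=1
PC=2  and  r3, r0, r0        | r0=0 r1=15 r2=0 r3=0
PC=3  bne  r3, r0, L2        | r0=0 r1=15 r2=0 r3=0  [not taken]
PC=4  nor  r3, r1, r0        | r0=0 r1=15 r2=0 r3=65520
PC=5  xor  r1, r3, r2        | r0=0 r1=65520 r2=0 r3=65520
PC=6  bne  r0, r3, L10       | r0=0 r1=65520 r2=0 r3=65520  [TAKEN]
PC=7  andi  r3, r2, 4        | r0=0 r1=65520 r2=0 r3=0
PC=10 ori   r2, r0, 11       | r0=0 r1=65520 r2=11 r3=0
PC=11 nor  r1, r1, r1        | r0=0 r1=15 r2=11 r3=0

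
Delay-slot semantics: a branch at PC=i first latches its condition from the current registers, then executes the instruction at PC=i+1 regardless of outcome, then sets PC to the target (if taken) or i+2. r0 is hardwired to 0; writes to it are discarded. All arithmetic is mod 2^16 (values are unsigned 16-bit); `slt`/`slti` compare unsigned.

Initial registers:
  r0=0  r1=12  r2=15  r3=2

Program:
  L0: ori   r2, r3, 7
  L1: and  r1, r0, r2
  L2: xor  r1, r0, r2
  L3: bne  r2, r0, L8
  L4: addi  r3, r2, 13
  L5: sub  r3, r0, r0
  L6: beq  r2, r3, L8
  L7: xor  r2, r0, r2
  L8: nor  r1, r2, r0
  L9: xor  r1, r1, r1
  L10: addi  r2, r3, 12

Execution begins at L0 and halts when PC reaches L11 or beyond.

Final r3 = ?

#0 ori   r2, r3, 7 ; 0/12/7/2
#1 and  r1, r0, r2 ; 0/0/7/2
#2 xor  r1, r0, r2 ; 0/7/7/2
#3 bne  r2, r0, L8 ; 0/7/7/2 ; →target
#4 addi  r3, r2, 13 ; 0/7/7/20
#8 nor  r1, r2, r0 ; 0/65528/7/20
#9 xor  r1, r1, r1 ; 0/0/7/20
#10 addi  r2, r3, 12 ; 0/0/32/20

20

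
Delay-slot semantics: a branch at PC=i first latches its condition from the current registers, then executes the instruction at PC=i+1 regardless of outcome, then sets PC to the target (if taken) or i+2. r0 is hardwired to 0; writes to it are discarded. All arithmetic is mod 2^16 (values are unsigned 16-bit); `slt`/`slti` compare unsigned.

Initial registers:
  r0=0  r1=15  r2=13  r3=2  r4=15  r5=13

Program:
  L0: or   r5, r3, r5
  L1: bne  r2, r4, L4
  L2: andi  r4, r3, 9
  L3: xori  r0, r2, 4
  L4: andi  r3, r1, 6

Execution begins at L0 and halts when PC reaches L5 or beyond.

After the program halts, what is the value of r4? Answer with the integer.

  step pc=0: or   r5, r3, r5  regs=(0,15,13,2,15,15)
  step pc=1: bne  r2, r4, L4  cond=T  regs=(0,15,13,2,15,15)
  step pc=2: andi  r4, r3, 9  regs=(0,15,13,2,0,15)
  step pc=4: andi  r3, r1, 6  regs=(0,15,13,6,0,15)

0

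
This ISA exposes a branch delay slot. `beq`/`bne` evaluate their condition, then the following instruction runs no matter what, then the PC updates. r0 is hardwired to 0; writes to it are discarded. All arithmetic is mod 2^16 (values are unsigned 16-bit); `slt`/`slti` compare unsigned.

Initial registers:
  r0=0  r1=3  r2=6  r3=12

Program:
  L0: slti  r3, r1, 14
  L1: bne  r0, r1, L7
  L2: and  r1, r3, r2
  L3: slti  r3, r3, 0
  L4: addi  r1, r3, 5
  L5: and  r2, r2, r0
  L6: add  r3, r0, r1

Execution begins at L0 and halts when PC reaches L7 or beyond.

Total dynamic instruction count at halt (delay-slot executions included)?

PC=0  slti  r3, r1, 14       | r0=0 r1=3 r2=6 r3=1
PC=1  bne  r0, r1, L7        | r0=0 r1=3 r2=6 r3=1  [TAKEN]
PC=2  and  r1, r3, r2        | r0=0 r1=0 r2=6 r3=1

3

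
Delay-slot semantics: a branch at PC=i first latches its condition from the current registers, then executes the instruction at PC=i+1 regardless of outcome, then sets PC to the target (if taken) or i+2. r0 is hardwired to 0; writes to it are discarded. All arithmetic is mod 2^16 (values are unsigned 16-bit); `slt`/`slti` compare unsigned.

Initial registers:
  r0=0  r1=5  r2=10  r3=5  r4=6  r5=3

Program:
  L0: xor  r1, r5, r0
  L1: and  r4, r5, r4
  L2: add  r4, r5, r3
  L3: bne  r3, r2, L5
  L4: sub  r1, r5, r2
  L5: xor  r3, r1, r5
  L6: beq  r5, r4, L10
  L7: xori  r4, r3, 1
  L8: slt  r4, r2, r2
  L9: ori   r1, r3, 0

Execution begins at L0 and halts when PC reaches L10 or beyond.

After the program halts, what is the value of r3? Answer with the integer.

65530

[0] xor  r1, r5, r0  →  {r0:0, r1:3, r2:10, r3:5, r4:6, r5:3}
[1] and  r4, r5, r4  →  {r0:0, r1:3, r2:10, r3:5, r4:2, r5:3}
[2] add  r4, r5, r3  →  {r0:0, r1:3, r2:10, r3:5, r4:8, r5:3}
[3] bne  r3, r2, L5  →  {r0:0, r1:3, r2:10, r3:5, r4:8, r5:3}  ⟨branch taken⟩
[4] sub  r1, r5, r2  →  {r0:0, r1:65529, r2:10, r3:5, r4:8, r5:3}
[5] xor  r3, r1, r5  →  {r0:0, r1:65529, r2:10, r3:65530, r4:8, r5:3}
[6] beq  r5, r4, L10  →  {r0:0, r1:65529, r2:10, r3:65530, r4:8, r5:3}  ⟨branch fallthrough⟩
[7] xori  r4, r3, 1  →  {r0:0, r1:65529, r2:10, r3:65530, r4:65531, r5:3}
[8] slt  r4, r2, r2  →  {r0:0, r1:65529, r2:10, r3:65530, r4:0, r5:3}
[9] ori   r1, r3, 0  →  {r0:0, r1:65530, r2:10, r3:65530, r4:0, r5:3}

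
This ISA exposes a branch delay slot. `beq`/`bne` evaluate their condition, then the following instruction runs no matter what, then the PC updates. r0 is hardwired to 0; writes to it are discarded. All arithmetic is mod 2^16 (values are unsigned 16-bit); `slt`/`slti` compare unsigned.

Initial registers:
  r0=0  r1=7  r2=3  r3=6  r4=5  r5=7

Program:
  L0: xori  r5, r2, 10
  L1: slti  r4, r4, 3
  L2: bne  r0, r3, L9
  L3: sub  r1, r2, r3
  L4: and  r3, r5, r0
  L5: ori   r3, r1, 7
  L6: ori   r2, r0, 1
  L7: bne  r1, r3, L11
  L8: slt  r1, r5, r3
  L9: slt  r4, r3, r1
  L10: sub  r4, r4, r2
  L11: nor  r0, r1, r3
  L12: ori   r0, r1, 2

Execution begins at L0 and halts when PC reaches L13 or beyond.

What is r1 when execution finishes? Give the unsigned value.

  step pc=0: xori  r5, r2, 10  regs=(0,7,3,6,5,9)
  step pc=1: slti  r4, r4, 3  regs=(0,7,3,6,0,9)
  step pc=2: bne  r0, r3, L9  cond=T  regs=(0,7,3,6,0,9)
  step pc=3: sub  r1, r2, r3  regs=(0,65533,3,6,0,9)
  step pc=9: slt  r4, r3, r1  regs=(0,65533,3,6,1,9)
  step pc=10: sub  r4, r4, r2  regs=(0,65533,3,6,65534,9)
  step pc=11: nor  r0, r1, r3  regs=(0,65533,3,6,65534,9)
  step pc=12: ori   r0, r1, 2  regs=(0,65533,3,6,65534,9)

65533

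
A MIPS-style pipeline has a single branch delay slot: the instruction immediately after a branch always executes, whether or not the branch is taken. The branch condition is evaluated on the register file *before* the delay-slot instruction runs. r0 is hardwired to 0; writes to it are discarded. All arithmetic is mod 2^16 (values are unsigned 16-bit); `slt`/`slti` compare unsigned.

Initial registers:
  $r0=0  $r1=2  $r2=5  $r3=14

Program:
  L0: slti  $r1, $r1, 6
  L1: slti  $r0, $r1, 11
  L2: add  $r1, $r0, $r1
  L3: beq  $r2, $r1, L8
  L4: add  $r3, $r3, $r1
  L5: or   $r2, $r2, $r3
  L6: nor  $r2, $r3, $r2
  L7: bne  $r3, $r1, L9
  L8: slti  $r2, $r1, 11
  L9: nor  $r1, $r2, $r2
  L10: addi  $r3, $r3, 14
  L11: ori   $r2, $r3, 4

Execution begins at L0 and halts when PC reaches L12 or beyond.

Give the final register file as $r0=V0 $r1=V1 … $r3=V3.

PC=0  slti  $r1, $r1, 6      | $r0=0 $r1=1 $r2=5 $r3=14
PC=1  slti  $r0, $r1, 11     | $r0=0 $r1=1 $r2=5 $r3=14
PC=2  add  $r1, $r0, $r1     | $r0=0 $r1=1 $r2=5 $r3=14
PC=3  beq  $r2, $r1, L8      | $r0=0 $r1=1 $r2=5 $r3=14  [not taken]
PC=4  add  $r3, $r3, $r1     | $r0=0 $r1=1 $r2=5 $r3=15
PC=5  or   $r2, $r2, $r3     | $r0=0 $r1=1 $r2=15 $r3=15
PC=6  nor  $r2, $r3, $r2     | $r0=0 $r1=1 $r2=65520 $r3=15
PC=7  bne  $r3, $r1, L9      | $r0=0 $r1=1 $r2=65520 $r3=15  [TAKEN]
PC=8  slti  $r2, $r1, 11     | $r0=0 $r1=1 $r2=1 $r3=15
PC=9  nor  $r1, $r2, $r2     | $r0=0 $r1=65534 $r2=1 $r3=15
PC=10 addi  $r3, $r3, 14     | $r0=0 $r1=65534 $r2=1 $r3=29
PC=11 ori   $r2, $r3, 4      | $r0=0 $r1=65534 $r2=29 $r3=29

$r0=0 $r1=65534 $r2=29 $r3=29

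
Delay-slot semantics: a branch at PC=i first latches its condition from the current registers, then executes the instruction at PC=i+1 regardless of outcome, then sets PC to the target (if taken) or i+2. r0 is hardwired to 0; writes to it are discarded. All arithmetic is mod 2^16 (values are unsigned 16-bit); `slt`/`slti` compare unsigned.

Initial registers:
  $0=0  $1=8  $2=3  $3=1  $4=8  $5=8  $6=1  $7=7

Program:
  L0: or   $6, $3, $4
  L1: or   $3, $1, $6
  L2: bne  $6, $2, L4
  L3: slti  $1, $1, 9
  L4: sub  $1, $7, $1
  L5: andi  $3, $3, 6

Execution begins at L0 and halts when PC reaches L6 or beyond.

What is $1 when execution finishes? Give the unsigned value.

PC=0  or   $6, $3, $4        | $0=0 $1=8 $2=3 $3=1 $4=8 $5=8 $6=9 $7=7
PC=1  or   $3, $1, $6        | $0=0 $1=8 $2=3 $3=9 $4=8 $5=8 $6=9 $7=7
PC=2  bne  $6, $2, L4        | $0=0 $1=8 $2=3 $3=9 $4=8 $5=8 $6=9 $7=7  [TAKEN]
PC=3  slti  $1, $1, 9        | $0=0 $1=1 $2=3 $3=9 $4=8 $5=8 $6=9 $7=7
PC=4  sub  $1, $7, $1        | $0=0 $1=6 $2=3 $3=9 $4=8 $5=8 $6=9 $7=7
PC=5  andi  $3, $3, 6        | $0=0 $1=6 $2=3 $3=0 $4=8 $5=8 $6=9 $7=7

6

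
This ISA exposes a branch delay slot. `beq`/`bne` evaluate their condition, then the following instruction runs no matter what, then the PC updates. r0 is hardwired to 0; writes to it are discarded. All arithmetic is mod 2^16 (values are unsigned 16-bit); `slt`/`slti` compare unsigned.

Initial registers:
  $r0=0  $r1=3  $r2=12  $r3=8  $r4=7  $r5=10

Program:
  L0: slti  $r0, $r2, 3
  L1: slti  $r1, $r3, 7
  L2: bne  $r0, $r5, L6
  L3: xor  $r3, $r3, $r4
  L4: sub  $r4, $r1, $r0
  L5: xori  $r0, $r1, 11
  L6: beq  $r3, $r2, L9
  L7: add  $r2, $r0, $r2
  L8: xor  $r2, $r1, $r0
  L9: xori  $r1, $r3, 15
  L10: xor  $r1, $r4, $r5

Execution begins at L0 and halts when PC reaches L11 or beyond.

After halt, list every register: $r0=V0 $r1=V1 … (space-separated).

$r0=0 $r1=13 $r2=0 $r3=15 $r4=7 $r5=10

[0] slti  $r0, $r2, 3  →  {$r0:0, $r1:3, $r2:12, $r3:8, $r4:7, $r5:10}
[1] slti  $r1, $r3, 7  →  {$r0:0, $r1:0, $r2:12, $r3:8, $r4:7, $r5:10}
[2] bne  $r0, $r5, L6  →  {$r0:0, $r1:0, $r2:12, $r3:8, $r4:7, $r5:10}  ⟨branch taken⟩
[3] xor  $r3, $r3, $r4  →  {$r0:0, $r1:0, $r2:12, $r3:15, $r4:7, $r5:10}
[6] beq  $r3, $r2, L9  →  {$r0:0, $r1:0, $r2:12, $r3:15, $r4:7, $r5:10}  ⟨branch fallthrough⟩
[7] add  $r2, $r0, $r2  →  {$r0:0, $r1:0, $r2:12, $r3:15, $r4:7, $r5:10}
[8] xor  $r2, $r1, $r0  →  {$r0:0, $r1:0, $r2:0, $r3:15, $r4:7, $r5:10}
[9] xori  $r1, $r3, 15  →  {$r0:0, $r1:0, $r2:0, $r3:15, $r4:7, $r5:10}
[10] xor  $r1, $r4, $r5  →  {$r0:0, $r1:13, $r2:0, $r3:15, $r4:7, $r5:10}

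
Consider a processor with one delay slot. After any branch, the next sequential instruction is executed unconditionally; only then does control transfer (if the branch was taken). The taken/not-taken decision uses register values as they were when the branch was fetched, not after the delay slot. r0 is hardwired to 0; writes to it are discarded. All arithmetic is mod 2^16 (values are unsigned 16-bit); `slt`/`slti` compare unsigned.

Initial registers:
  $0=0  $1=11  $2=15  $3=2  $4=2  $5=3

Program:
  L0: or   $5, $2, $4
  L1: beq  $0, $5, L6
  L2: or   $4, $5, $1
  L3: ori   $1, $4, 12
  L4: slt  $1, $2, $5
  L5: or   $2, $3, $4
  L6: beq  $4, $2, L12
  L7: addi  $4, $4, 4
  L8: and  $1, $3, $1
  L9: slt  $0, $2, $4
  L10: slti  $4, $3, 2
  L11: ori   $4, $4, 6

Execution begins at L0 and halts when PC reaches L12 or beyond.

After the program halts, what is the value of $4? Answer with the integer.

[0] or   $5, $2, $4  →  {$0:0, $1:11, $2:15, $3:2, $4:2, $5:15}
[1] beq  $0, $5, L6  →  {$0:0, $1:11, $2:15, $3:2, $4:2, $5:15}  ⟨branch fallthrough⟩
[2] or   $4, $5, $1  →  {$0:0, $1:11, $2:15, $3:2, $4:15, $5:15}
[3] ori   $1, $4, 12  →  {$0:0, $1:15, $2:15, $3:2, $4:15, $5:15}
[4] slt  $1, $2, $5  →  {$0:0, $1:0, $2:15, $3:2, $4:15, $5:15}
[5] or   $2, $3, $4  →  {$0:0, $1:0, $2:15, $3:2, $4:15, $5:15}
[6] beq  $4, $2, L12  →  {$0:0, $1:0, $2:15, $3:2, $4:15, $5:15}  ⟨branch taken⟩
[7] addi  $4, $4, 4  →  {$0:0, $1:0, $2:15, $3:2, $4:19, $5:15}

19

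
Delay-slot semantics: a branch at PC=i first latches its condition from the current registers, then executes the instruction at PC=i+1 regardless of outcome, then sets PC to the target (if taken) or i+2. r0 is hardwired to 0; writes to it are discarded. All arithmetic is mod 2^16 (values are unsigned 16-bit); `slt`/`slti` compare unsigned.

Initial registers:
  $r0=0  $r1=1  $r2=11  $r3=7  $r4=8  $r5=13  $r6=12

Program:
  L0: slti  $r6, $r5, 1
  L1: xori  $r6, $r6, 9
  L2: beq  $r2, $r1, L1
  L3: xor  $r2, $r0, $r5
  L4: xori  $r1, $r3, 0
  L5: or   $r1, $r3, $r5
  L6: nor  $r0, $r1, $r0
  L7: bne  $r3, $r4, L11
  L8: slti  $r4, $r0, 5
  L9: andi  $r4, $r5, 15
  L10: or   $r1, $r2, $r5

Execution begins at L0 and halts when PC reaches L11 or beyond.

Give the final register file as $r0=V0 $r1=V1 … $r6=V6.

$r0=0 $r1=15 $r2=13 $r3=7 $r4=1 $r5=13 $r6=9

#0 slti  $r6, $r5, 1 ; 0/1/11/7/8/13/0
#1 xori  $r6, $r6, 9 ; 0/1/11/7/8/13/9
#2 beq  $r2, $r1, L1 ; 0/1/11/7/8/13/9 ; →fallthru
#3 xor  $r2, $r0, $r5 ; 0/1/13/7/8/13/9
#4 xori  $r1, $r3, 0 ; 0/7/13/7/8/13/9
#5 or   $r1, $r3, $r5 ; 0/15/13/7/8/13/9
#6 nor  $r0, $r1, $r0 ; 0/15/13/7/8/13/9
#7 bne  $r3, $r4, L11 ; 0/15/13/7/8/13/9 ; →target
#8 slti  $r4, $r0, 5 ; 0/15/13/7/1/13/9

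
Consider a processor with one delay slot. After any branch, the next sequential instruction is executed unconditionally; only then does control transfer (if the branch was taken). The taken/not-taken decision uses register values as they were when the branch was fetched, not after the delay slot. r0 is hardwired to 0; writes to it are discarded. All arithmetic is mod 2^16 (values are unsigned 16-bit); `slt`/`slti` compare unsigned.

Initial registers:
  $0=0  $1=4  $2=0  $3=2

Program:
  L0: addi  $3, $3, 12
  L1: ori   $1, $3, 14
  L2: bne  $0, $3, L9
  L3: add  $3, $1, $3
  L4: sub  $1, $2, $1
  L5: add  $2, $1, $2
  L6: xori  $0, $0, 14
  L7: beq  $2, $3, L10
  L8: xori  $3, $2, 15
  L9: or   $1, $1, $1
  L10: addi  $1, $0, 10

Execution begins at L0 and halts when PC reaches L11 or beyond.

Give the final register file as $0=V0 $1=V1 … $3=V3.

$0=0 $1=10 $2=0 $3=28

  step pc=0: addi  $3, $3, 12  regs=(0,4,0,14)
  step pc=1: ori   $1, $3, 14  regs=(0,14,0,14)
  step pc=2: bne  $0, $3, L9  cond=T  regs=(0,14,0,14)
  step pc=3: add  $3, $1, $3  regs=(0,14,0,28)
  step pc=9: or   $1, $1, $1  regs=(0,14,0,28)
  step pc=10: addi  $1, $0, 10  regs=(0,10,0,28)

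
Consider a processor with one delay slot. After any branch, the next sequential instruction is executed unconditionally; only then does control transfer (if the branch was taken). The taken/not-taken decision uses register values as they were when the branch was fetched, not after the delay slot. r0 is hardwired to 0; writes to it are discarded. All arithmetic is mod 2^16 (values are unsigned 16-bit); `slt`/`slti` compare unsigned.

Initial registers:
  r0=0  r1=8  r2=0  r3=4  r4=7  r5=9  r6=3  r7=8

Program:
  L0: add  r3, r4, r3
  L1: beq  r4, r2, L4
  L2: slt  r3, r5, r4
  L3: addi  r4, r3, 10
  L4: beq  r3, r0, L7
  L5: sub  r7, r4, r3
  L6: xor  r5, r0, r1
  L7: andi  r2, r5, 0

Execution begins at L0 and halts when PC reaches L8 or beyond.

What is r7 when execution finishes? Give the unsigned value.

PC=0  add  r3, r4, r3        | r0=0 r1=8 r2=0 r3=11 r4=7 r5=9 r6=3 r7=8
PC=1  beq  r4, r2, L4        | r0=0 r1=8 r2=0 r3=11 r4=7 r5=9 r6=3 r7=8  [not taken]
PC=2  slt  r3, r5, r4        | r0=0 r1=8 r2=0 r3=0 r4=7 r5=9 r6=3 r7=8
PC=3  addi  r4, r3, 10       | r0=0 r1=8 r2=0 r3=0 r4=10 r5=9 r6=3 r7=8
PC=4  beq  r3, r0, L7        | r0=0 r1=8 r2=0 r3=0 r4=10 r5=9 r6=3 r7=8  [TAKEN]
PC=5  sub  r7, r4, r3        | r0=0 r1=8 r2=0 r3=0 r4=10 r5=9 r6=3 r7=10
PC=7  andi  r2, r5, 0        | r0=0 r1=8 r2=0 r3=0 r4=10 r5=9 r6=3 r7=10

10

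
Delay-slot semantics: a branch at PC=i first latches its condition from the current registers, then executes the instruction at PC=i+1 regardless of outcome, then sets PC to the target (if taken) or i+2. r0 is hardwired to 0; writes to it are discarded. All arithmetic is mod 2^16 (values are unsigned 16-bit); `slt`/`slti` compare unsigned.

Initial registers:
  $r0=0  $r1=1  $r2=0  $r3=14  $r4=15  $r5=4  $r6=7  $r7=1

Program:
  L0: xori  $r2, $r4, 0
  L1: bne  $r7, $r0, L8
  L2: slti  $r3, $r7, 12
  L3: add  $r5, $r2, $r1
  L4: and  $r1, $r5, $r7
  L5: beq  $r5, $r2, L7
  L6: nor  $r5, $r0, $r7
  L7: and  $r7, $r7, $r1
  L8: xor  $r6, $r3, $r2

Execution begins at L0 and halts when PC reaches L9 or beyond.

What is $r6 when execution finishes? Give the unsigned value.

14

  step pc=0: xori  $r2, $r4, 0  regs=(0,1,15,14,15,4,7,1)
  step pc=1: bne  $r7, $r0, L8  cond=T  regs=(0,1,15,14,15,4,7,1)
  step pc=2: slti  $r3, $r7, 12  regs=(0,1,15,1,15,4,7,1)
  step pc=8: xor  $r6, $r3, $r2  regs=(0,1,15,1,15,4,14,1)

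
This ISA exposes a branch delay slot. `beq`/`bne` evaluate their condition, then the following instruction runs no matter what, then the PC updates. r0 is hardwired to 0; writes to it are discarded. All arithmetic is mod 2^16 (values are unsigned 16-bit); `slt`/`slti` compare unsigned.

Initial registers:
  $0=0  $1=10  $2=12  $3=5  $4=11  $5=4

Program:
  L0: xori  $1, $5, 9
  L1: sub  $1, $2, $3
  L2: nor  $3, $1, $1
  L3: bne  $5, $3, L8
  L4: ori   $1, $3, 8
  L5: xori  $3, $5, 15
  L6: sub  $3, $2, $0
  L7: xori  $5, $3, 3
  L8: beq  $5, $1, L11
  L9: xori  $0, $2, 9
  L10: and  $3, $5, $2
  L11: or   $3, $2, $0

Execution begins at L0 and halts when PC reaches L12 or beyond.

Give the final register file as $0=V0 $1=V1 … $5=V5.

#0 xori  $1, $5, 9 ; 0/13/12/5/11/4
#1 sub  $1, $2, $3 ; 0/7/12/5/11/4
#2 nor  $3, $1, $1 ; 0/7/12/65528/11/4
#3 bne  $5, $3, L8 ; 0/7/12/65528/11/4 ; →target
#4 ori   $1, $3, 8 ; 0/65528/12/65528/11/4
#8 beq  $5, $1, L11 ; 0/65528/12/65528/11/4 ; →fallthru
#9 xori  $0, $2, 9 ; 0/65528/12/65528/11/4
#10 and  $3, $5, $2 ; 0/65528/12/4/11/4
#11 or   $3, $2, $0 ; 0/65528/12/12/11/4

$0=0 $1=65528 $2=12 $3=12 $4=11 $5=4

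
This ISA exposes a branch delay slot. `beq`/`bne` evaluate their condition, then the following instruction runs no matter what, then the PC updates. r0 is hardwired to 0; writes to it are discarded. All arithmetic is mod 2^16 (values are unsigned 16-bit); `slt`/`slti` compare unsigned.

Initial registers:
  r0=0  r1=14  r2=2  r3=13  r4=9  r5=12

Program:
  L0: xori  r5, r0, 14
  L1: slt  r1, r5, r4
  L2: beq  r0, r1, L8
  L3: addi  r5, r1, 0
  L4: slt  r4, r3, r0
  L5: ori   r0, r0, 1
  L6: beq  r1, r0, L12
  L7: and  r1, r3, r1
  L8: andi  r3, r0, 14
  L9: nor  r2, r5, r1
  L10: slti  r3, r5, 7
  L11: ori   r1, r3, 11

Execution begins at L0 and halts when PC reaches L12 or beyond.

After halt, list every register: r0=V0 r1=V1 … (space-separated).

PC=0  xori  r5, r0, 14       | r0=0 r1=14 r2=2 r3=13 r4=9 r5=14
PC=1  slt  r1, r5, r4        | r0=0 r1=0 r2=2 r3=13 r4=9 r5=14
PC=2  beq  r0, r1, L8        | r0=0 r1=0 r2=2 r3=13 r4=9 r5=14  [TAKEN]
PC=3  addi  r5, r1, 0        | r0=0 r1=0 r2=2 r3=13 r4=9 r5=0
PC=8  andi  r3, r0, 14       | r0=0 r1=0 r2=2 r3=0 r4=9 r5=0
PC=9  nor  r2, r5, r1        | r0=0 r1=0 r2=65535 r3=0 r4=9 r5=0
PC=10 slti  r3, r5, 7        | r0=0 r1=0 r2=65535 r3=1 r4=9 r5=0
PC=11 ori   r1, r3, 11       | r0=0 r1=11 r2=65535 r3=1 r4=9 r5=0

r0=0 r1=11 r2=65535 r3=1 r4=9 r5=0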